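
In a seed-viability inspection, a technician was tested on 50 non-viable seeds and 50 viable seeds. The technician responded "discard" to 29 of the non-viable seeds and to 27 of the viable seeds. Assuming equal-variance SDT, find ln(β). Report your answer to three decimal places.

H = 29/50 = 0.5800
FA = 27/50 = 0.5400
z(H) = z(0.5800) = 0.2019
z(FA) = z(0.5400) = 0.1004
ln β = −½·[z(H)² − z(FA)²] = −0.5 × (0.0408 − 0.0101) = -0.01535

ln β = -0.015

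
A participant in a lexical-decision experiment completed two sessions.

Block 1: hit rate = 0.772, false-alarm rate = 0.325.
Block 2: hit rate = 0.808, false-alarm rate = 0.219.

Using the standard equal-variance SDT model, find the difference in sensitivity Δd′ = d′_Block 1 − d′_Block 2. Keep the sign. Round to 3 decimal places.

Block 1: z(0.772) = 0.7454, z(0.325) = -0.4538, d' = 1.1992
Block 2: z(0.808) = 0.8705, z(0.219) = -0.7756, d' = 1.6461
Δd' = d'_Block 1 − d'_Block 2 = 1.1992 − 1.6461 = -0.4469
Block 2 has the higher sensitivity.

Δd′ = -0.447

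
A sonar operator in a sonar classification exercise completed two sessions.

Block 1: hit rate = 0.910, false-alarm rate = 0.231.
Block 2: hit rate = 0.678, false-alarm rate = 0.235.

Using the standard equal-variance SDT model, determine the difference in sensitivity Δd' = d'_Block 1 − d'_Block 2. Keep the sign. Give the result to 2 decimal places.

Block 1: z(0.910) = 1.341, z(0.231) = -0.736, d' = 2.077
Block 2: z(0.678) = 0.462, z(0.235) = -0.722, d' = 1.184
Δd' = d'_Block 1 − d'_Block 2 = 2.077 − 1.184 = 0.893
Block 1 has the higher sensitivity.

Δd' = 0.89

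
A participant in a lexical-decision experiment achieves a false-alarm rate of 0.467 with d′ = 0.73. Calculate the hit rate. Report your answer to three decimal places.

z(false-alarm rate) = z(0.467) = -0.0828
z(H) = z(FA) + d' = -0.0828 + 0.73 = 0.6472
hit rate = Φ(0.6472) = 0.7412

hit rate = 0.741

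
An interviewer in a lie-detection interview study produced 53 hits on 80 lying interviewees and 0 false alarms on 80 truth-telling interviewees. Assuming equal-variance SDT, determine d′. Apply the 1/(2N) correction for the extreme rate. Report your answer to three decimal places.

The false-alarm rate is 0/80 = 0, so apply the 1/(2N) correction: FA → 1/(2·80) = 0.00625.
z(H) = z(0.66250) = 0.4193
z(FA) = z(0.00625) = -2.4977
d' = 0.4193 − (-2.4977) = 2.9170

d′ = 2.917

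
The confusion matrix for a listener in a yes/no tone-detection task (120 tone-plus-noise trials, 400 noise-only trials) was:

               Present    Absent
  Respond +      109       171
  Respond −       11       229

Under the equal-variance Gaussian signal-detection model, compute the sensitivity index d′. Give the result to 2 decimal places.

d′ = 1.51

H = 109/120 = 0.9083
FA = 171/400 = 0.4275
Φ⁻¹(H) = 1.3304
Φ⁻¹(FA) = -0.1827
d' = z(H) − z(FA) = 1.3304 − (-0.1827) = 1.5131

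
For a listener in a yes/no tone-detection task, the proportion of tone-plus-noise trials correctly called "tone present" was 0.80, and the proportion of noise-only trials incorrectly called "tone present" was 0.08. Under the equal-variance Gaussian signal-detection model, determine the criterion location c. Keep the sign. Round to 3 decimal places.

c = 0.282

z(H) = z(0.80) = 0.8416
z(FA) = z(0.08) = -1.4051
c = −½·[z(H) + z(FA)] = −0.5 × (0.8416 + (-1.4051)) = 0.28175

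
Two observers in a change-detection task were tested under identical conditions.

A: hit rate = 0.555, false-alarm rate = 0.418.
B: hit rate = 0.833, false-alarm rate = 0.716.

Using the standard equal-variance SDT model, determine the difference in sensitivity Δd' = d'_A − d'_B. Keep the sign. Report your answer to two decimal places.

Δd' = -0.05

A: z(0.555) = 0.138, z(0.418) = -0.207, d' = 0.345
B: z(0.833) = 0.966, z(0.716) = 0.571, d' = 0.395
Δd' = d'_A − d'_B = 0.345 − 0.395 = -0.050
B has the higher sensitivity.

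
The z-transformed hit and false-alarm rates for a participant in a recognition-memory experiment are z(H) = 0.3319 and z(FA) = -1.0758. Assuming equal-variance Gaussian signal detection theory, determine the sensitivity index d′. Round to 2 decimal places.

d' = z(H) − z(FA) = 0.3319 − (-1.0758) = 1.4077

d′ = 1.41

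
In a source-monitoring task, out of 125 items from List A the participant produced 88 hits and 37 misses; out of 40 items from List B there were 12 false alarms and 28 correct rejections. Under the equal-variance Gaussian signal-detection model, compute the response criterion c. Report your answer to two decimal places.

H = 88/125 = 0.7040
FA = 12/40 = 0.3000
z(H) = 0.5359
z(FA) = -0.5244
c = −½·[z(H) + z(FA)] = −0.5 × (0.5359 + (-0.5244)) = -0.00575
c < 0: the participant has a liberal response bias.

c = -0.01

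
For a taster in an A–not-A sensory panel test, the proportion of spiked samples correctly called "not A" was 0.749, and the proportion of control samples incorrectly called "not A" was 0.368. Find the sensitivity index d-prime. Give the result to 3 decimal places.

z(H) = 0.6713
z(FA) = -0.3372
d' = z(H) − z(FA) = 0.6713 − (-0.3372) = 1.0085

d-prime = 1.009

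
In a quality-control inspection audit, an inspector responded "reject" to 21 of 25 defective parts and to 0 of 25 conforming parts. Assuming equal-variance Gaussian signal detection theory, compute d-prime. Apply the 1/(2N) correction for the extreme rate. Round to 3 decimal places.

d-prime = 3.048

The false-alarm rate is 0/25 = 0, so apply the 1/(2N) correction: FA → 1/(2·25) = 0.02000.
z(H) = z(0.84000) = 0.9945
z(FA) = z(0.02000) = -2.0537
d' = 0.9945 − (-2.0537) = 3.0482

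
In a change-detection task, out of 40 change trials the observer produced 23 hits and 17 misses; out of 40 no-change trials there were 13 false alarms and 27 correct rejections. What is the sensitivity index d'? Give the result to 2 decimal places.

H = 23/40 = 0.5750
FA = 13/40 = 0.3250
Φ⁻¹(H) = 0.189
Φ⁻¹(FA) = -0.454
d' = z(H) − z(FA) = 0.189 − (-0.454) = 0.643

d' = 0.64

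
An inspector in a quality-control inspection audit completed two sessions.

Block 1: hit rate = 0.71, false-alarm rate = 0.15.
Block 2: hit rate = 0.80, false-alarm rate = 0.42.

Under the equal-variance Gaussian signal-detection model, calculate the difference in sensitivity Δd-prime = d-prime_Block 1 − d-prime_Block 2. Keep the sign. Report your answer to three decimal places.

Block 1: z(0.71) = 0.5534, z(0.15) = -1.0364, d' = 1.5898
Block 2: z(0.80) = 0.8416, z(0.42) = -0.2019, d' = 1.0435
Δd' = d'_Block 1 − d'_Block 2 = 1.5898 − 1.0435 = 0.5463
Block 1 has the higher sensitivity.

Δd-prime = 0.546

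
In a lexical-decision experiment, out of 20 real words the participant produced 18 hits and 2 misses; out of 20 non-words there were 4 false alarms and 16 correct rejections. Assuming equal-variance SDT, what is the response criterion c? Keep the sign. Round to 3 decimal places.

c = -0.220

H = 18/20 = 0.9000
FA = 4/20 = 0.2000
Φ⁻¹(H) = Φ⁻¹(0.9000) = 1.2816
Φ⁻¹(FA) = Φ⁻¹(0.2000) = -0.8416
c = −½·[z(H) + z(FA)] = −0.5 × (1.2816 + (-0.8416)) = -0.2200
c < 0: the participant has a liberal response bias.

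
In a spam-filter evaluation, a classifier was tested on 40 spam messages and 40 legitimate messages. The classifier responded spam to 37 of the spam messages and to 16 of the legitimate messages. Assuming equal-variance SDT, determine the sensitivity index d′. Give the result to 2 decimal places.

d′ = 1.69

H = 37/40 = 0.9250
FA = 16/40 = 0.4000
z(0.9250) = 1.440, z(0.4000) = -0.253
d' = z(H) − z(FA) = 1.440 − (-0.253) = 1.693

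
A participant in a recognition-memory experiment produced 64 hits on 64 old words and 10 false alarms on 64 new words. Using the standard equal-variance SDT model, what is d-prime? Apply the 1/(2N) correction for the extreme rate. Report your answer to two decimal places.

d-prime = 3.43

The hit rate is 64/64 = 1, so apply the 1/(2N) correction: H → 1 − 1/(2·64) = 0.99219.
z(H) = z(0.99219) = 2.418
z(FA) = z(0.15625) = -1.010
d' = 2.418 − (-1.010) = 3.428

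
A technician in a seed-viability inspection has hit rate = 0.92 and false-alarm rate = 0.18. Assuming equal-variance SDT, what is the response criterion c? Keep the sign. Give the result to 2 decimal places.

c = -0.24

z(H) = z(0.92) = 1.4051
z(FA) = z(0.18) = -0.9154
c = −½·[z(H) + z(FA)] = −0.5 × (1.4051 + (-0.9154)) = -0.24485
c < 0: the technician has a liberal response bias.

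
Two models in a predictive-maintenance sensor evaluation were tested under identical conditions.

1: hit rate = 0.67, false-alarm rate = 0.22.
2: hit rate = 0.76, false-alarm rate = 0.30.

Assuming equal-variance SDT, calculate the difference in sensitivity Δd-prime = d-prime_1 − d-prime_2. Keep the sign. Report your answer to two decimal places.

1: z(0.67) = 0.440, z(0.22) = -0.772, d' = 1.212
2: z(0.76) = 0.706, z(0.30) = -0.524, d' = 1.230
Δd' = d'_1 − d'_2 = 1.212 − 1.230 = -0.018
2 has the higher sensitivity.

Δd-prime = -0.02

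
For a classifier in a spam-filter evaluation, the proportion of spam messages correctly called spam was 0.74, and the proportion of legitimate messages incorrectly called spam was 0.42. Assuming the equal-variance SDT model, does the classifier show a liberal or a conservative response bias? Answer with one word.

liberal

z(H) = 0.643, z(FA) = -0.202
c = −½·(z(H) + z(FA)) = -0.2205
c < 0 → liberal criterion (biased toward responding “yes”).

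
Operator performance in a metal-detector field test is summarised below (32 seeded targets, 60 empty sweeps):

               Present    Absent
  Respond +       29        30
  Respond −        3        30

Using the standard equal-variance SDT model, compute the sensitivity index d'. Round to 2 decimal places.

d' = 1.32

H = 29/32 = 0.9062
FA = 30/60 = 0.5000
Φ⁻¹(H) = Φ⁻¹(0.9062) = 1.3177
Φ⁻¹(FA) = Φ⁻¹(0.5000) = 0.0000
d' = z(H) − z(FA) = 1.3177 − 0.0000 = 1.3177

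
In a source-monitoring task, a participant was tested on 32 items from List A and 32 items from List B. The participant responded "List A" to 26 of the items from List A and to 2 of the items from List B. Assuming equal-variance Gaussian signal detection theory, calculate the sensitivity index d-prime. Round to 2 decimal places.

H = 26/32 = 0.8125
FA = 2/32 = 0.0625
z(H) = z(0.8125) = 0.8871
z(FA) = z(0.0625) = -1.5341
d' = z(H) − z(FA) = 0.8871 − (-1.5341) = 2.4212

d-prime = 2.42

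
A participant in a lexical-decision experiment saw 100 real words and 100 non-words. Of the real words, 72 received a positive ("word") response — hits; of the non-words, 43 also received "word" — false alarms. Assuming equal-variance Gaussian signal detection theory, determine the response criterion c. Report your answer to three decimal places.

c = -0.203

H = 72/100 = 0.7200
FA = 43/100 = 0.4300
z(0.7200) = 0.5828, z(0.4300) = -0.1764
c = −½·[z(H) + z(FA)] = −0.5 × (0.5828 + (-0.1764)) = -0.2032
c < 0: the participant has a liberal response bias.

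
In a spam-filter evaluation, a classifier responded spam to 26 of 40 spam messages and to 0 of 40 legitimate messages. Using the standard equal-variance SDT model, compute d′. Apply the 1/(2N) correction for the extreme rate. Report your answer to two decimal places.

d′ = 2.63

The false-alarm rate is 0/40 = 0, so apply the 1/(2N) correction: FA → 1/(2·40) = 0.01250.
z(H) = z(0.65000) = 0.385
z(FA) = z(0.01250) = -2.241
d' = 0.385 − (-2.241) = 2.626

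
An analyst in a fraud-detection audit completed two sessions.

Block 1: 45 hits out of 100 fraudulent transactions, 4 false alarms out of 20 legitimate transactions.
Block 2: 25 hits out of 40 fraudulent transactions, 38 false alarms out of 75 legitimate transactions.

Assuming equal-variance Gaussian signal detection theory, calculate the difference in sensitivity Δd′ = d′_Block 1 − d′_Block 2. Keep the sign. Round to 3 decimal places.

Block 1: z(0.4500) = -0.1257, z(0.2000) = -0.8416, d' = 0.7159
Block 2: z(0.6250) = 0.3186, z(0.5067) = 0.0168, d' = 0.3018
Δd' = d'_Block 1 − d'_Block 2 = 0.7159 − 0.3018 = 0.4141
Block 1 has the higher sensitivity.

Δd′ = 0.414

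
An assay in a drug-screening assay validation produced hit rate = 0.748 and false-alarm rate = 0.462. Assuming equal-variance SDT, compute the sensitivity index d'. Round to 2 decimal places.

Φ⁻¹(H) = Φ⁻¹(0.748) = 0.6682
Φ⁻¹(FA) = Φ⁻¹(0.462) = -0.0954
d' = z(H) − z(FA) = 0.6682 − (-0.0954) = 0.7636

d' = 0.76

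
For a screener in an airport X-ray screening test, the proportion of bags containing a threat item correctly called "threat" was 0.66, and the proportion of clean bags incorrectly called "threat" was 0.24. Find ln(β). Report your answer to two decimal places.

z(H) = 0.412
z(FA) = -0.706
ln β = −½·[z(H)² − z(FA)²] = −0.5 × (0.170 − 0.498) = 0.164

ln β = 0.16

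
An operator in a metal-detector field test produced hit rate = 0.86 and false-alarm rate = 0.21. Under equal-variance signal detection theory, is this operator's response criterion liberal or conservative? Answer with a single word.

z(H) = 1.080, z(FA) = -0.806
c = −½·(z(H) + z(FA)) = -0.137
c < 0 → liberal criterion (biased toward responding “yes”).

liberal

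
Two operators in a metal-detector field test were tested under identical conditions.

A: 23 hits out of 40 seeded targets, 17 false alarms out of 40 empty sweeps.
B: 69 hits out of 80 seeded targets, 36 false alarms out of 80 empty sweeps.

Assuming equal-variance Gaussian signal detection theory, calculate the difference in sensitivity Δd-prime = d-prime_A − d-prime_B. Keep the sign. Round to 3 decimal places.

A: z(0.5750) = 0.1891, z(0.4250) = -0.1891, d' = 0.3782
B: z(0.8625) = 1.0916, z(0.4500) = -0.1257, d' = 1.2173
Δd' = d'_A − d'_B = 0.3782 − 1.2173 = -0.8391
B has the higher sensitivity.

Δd-prime = -0.839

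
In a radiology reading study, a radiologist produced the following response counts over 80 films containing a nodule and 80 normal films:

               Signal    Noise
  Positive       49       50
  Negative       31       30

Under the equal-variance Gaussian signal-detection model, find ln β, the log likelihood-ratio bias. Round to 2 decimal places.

H = 49/80 = 0.6125
FA = 50/80 = 0.6250
z(H) = z(0.6125) = 0.286
z(FA) = z(0.6250) = 0.319
ln β = −½·[z(H)² − z(FA)²] = −0.5 × (0.082 − 0.102) = 0.010

ln β = 0.01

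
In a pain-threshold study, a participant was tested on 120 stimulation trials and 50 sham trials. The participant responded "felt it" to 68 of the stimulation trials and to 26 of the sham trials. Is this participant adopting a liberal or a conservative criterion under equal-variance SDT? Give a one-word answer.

liberal

z(H) = 0.168, z(FA) = 0.050
c = −½·(z(H) + z(FA)) = -0.109
c < 0 → liberal criterion (biased toward responding “yes”).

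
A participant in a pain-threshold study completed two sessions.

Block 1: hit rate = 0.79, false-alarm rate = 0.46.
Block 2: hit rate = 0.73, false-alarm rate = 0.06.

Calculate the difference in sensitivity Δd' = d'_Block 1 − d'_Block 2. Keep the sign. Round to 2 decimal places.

Δd' = -1.26

Block 1: z(0.79) = 0.806, z(0.46) = -0.100, d' = 0.906
Block 2: z(0.73) = 0.613, z(0.06) = -1.555, d' = 2.168
Δd' = d'_Block 1 − d'_Block 2 = 0.906 − 2.168 = -1.262
Block 2 has the higher sensitivity.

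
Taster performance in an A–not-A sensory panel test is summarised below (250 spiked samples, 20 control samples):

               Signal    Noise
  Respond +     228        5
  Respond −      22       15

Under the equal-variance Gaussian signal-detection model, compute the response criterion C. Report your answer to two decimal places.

H = 228/250 = 0.9120
FA = 5/20 = 0.2500
z(H) = 1.3532
z(FA) = -0.6745
c = −½·[z(H) + z(FA)] = −0.5 × (1.3532 + (-0.6745)) = -0.33935

C = -0.34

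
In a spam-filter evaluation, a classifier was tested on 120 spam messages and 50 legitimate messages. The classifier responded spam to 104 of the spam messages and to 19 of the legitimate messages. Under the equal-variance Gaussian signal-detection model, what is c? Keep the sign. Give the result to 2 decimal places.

H = 104/120 = 0.8667
FA = 19/50 = 0.3800
z(H) = z(0.8667) = 1.1109
z(FA) = z(0.3800) = -0.3055
c = −½·[z(H) + z(FA)] = −0.5 × (1.1109 + (-0.3055)) = -0.4027
c < 0: the classifier has a liberal response bias.

c = -0.40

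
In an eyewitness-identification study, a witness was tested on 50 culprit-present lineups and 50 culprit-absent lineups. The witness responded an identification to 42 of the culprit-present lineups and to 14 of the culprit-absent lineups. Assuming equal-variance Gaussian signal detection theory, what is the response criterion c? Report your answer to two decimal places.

c = -0.21

H = 42/50 = 0.8400
FA = 14/50 = 0.2800
z(H) = z(0.8400) = 0.994
z(FA) = z(0.2800) = -0.583
c = −½·[z(H) + z(FA)] = −0.5 × (0.994 + (-0.583)) = -0.2055
c < 0: the witness has a liberal response bias.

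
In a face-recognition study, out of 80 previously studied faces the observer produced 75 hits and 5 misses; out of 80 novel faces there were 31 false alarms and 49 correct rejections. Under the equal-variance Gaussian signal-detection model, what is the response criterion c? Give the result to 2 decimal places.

c = -0.62

H = 75/80 = 0.9375
FA = 31/80 = 0.3875
z(H) = 1.5341
z(FA) = -0.2858
c = −½·[z(H) + z(FA)] = −0.5 × (1.5341 + (-0.2858)) = -0.62415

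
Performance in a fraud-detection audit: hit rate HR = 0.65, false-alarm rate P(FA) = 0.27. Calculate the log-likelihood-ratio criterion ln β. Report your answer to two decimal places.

z(0.65) = 0.385, z(0.27) = -0.613
ln β = −½·[z(H)² − z(FA)²] = −0.5 × (0.148 − 0.376) = 0.114

ln β = 0.11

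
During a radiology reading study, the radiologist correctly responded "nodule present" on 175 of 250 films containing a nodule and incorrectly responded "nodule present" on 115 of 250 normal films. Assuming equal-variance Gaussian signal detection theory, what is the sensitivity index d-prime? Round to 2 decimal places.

d-prime = 0.62

H = 175/250 = 0.7000
FA = 115/250 = 0.4600
z(H) = z(0.7000) = 0.524
z(FA) = z(0.4600) = -0.100
d' = z(H) − z(FA) = 0.524 − (-0.100) = 0.624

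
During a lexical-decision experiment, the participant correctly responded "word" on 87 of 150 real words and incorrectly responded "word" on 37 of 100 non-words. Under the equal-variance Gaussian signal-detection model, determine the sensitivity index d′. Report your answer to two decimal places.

H = 87/150 = 0.5800
FA = 37/100 = 0.3700
Φ⁻¹(H) = Φ⁻¹(0.5800) = 0.202
Φ⁻¹(FA) = Φ⁻¹(0.3700) = -0.332
d' = z(H) − z(FA) = 0.202 − (-0.332) = 0.534

d′ = 0.53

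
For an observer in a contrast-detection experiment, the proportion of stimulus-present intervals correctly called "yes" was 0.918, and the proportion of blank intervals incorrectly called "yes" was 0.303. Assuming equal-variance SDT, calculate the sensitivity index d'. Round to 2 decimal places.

d' = 1.91

z(H) = 1.392
z(FA) = -0.516
d' = z(H) − z(FA) = 1.392 − (-0.516) = 1.908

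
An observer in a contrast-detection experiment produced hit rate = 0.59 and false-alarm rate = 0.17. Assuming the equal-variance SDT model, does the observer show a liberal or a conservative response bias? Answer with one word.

z(H) = 0.228, z(FA) = -0.954
c = −½·(z(H) + z(FA)) = 0.363
c > 0 → conservative criterion (biased toward responding “no”).

conservative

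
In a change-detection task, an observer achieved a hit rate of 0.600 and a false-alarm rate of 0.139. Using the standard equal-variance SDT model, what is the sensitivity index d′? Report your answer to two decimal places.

d′ = 1.34

z(H) = z(0.600) = 0.2533
z(FA) = z(0.139) = -1.0848
d' = z(H) − z(FA) = 0.2533 − (-1.0848) = 1.3381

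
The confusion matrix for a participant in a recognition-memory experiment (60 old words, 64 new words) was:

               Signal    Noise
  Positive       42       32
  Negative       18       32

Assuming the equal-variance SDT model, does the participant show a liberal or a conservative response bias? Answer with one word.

z(H) = 0.524, z(FA) = 0.000
c = −½·(z(H) + z(FA)) = -0.262
c < 0 → liberal criterion (biased toward responding “yes”).

liberal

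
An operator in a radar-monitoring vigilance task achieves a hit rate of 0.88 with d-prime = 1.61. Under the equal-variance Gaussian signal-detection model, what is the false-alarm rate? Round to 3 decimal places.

z(hit rate) = z(0.88) = 1.1750
z(FA) = z(H) − d' = 1.1750 − 1.61 = -0.4350
false-alarm rate = Φ(-0.4350) = 0.3318

false-alarm rate = 0.332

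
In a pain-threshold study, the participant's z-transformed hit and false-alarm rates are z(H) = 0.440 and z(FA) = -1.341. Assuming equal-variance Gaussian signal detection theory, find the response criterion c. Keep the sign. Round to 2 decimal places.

c = 0.45

c = −½·[z(H) + z(FA)] = −½·(0.440 + (-1.341)) = 0.4505
c > 0: the participant has a conservative response bias.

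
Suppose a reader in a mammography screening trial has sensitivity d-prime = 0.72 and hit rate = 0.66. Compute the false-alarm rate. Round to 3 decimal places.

z(hit rate) = z(0.66) = 0.4125
z(FA) = z(H) − d' = 0.4125 − 0.72 = -0.3075
false-alarm rate = Φ(-0.3075) = 0.3792

false-alarm rate = 0.379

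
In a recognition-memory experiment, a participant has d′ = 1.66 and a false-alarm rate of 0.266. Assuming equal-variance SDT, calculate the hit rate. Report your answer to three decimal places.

z(false-alarm rate) = z(0.266) = -0.6250
z(H) = z(FA) + d' = -0.6250 + 1.66 = 1.0350
hit rate = Φ(1.0350) = 0.8497

hit rate = 0.850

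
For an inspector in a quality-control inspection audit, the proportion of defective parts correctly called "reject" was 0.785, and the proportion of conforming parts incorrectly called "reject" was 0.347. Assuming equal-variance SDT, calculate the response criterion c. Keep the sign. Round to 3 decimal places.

z(H) = 0.7892
z(FA) = -0.3934
c = −½·[z(H) + z(FA)] = −0.5 × (0.7892 + (-0.3934)) = -0.1979
c < 0: the inspector has a liberal response bias.

c = -0.198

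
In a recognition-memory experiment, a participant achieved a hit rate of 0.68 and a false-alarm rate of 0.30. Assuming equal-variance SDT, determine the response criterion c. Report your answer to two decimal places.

Φ⁻¹(H) = Φ⁻¹(0.68) = 0.4677
Φ⁻¹(FA) = Φ⁻¹(0.30) = -0.5244
c = −½·[z(H) + z(FA)] = −0.5 × (0.4677 + (-0.5244)) = 0.02835

c = 0.03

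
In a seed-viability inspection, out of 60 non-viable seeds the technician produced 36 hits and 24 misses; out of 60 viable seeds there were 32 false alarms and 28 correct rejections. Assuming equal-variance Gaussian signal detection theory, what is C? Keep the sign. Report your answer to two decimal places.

H = 36/60 = 0.6000
FA = 32/60 = 0.5333
z(H) = z(0.6000) = 0.253
z(FA) = z(0.5333) = 0.084
c = −½·[z(H) + z(FA)] = −0.5 × (0.253 + 0.084) = -0.1685

C = -0.17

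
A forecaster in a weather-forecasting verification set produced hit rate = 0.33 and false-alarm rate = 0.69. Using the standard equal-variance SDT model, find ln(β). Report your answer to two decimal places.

ln β = 0.03

Φ⁻¹(H) = -0.440
Φ⁻¹(FA) = 0.496
ln β = −½·[z(H)² − z(FA)²] = −0.5 × (0.194 − 0.246) = 0.026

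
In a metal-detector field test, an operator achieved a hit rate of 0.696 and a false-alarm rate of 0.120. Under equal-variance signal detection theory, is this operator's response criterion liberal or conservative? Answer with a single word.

conservative

z(H) = 0.513, z(FA) = -1.175
c = −½·(z(H) + z(FA)) = 0.331
c > 0 → conservative criterion (biased toward responding “no”).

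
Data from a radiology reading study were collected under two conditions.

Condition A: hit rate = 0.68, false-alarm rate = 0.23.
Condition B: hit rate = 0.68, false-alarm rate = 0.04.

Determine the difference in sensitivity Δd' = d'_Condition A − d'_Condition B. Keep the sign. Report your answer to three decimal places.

Δd' = -1.012

Condition A: z(0.68) = 0.4677, z(0.23) = -0.7388, d' = 1.2065
Condition B: z(0.68) = 0.4677, z(0.04) = -1.7507, d' = 2.2184
Δd' = d'_Condition A − d'_Condition B = 1.2065 − 2.2184 = -1.0119
Condition B has the higher sensitivity.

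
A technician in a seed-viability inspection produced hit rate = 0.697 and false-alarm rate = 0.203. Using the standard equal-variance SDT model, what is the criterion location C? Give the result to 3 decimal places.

C = 0.158

z(H) = z(0.697) = 0.5158
z(FA) = z(0.203) = -0.8310
c = −½·[z(H) + z(FA)] = −0.5 × (0.5158 + (-0.8310)) = 0.1576
c > 0: the technician has a conservative response bias.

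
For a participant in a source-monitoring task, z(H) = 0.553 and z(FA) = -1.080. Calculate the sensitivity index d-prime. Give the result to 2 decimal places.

d' = z(H) − z(FA) = 0.553 − (-1.080) = 1.633

d-prime = 1.63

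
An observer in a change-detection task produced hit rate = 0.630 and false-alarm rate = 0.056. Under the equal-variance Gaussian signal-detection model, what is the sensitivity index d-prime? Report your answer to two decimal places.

d-prime = 1.92

z(0.630) = 0.332, z(0.056) = -1.589
d' = z(H) − z(FA) = 0.332 − (-1.589) = 1.921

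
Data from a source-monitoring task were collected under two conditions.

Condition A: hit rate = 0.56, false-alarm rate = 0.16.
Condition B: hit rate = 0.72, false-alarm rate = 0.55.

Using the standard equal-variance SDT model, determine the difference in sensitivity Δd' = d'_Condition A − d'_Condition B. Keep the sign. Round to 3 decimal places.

Δd' = 0.688

Condition A: z(0.56) = 0.1510, z(0.16) = -0.9945, d' = 1.1455
Condition B: z(0.72) = 0.5828, z(0.55) = 0.1257, d' = 0.4571
Δd' = d'_Condition A − d'_Condition B = 1.1455 − 0.4571 = 0.6884
Condition A has the higher sensitivity.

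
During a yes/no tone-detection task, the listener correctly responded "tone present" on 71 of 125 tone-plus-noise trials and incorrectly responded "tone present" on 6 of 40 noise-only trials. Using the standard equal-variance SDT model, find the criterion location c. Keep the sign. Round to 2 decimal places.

c = 0.43

H = 71/125 = 0.5680
FA = 6/40 = 0.1500
Φ⁻¹(H) = Φ⁻¹(0.5680) = 0.171
Φ⁻¹(FA) = Φ⁻¹(0.1500) = -1.036
c = −½·[z(H) + z(FA)] = −0.5 × (0.171 + (-1.036)) = 0.4325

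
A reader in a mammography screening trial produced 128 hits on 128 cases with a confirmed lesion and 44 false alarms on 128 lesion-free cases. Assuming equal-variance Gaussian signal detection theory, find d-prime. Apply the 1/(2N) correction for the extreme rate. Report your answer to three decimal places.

d-prime = 3.062

The hit rate is 128/128 = 1, so apply the 1/(2N) correction: H → 1 − 1/(2·128) = 0.99609.
z(H) = z(0.99609) = 2.6597
z(FA) = z(0.34375) = -0.4023
d' = 2.6597 − (-0.4023) = 3.0620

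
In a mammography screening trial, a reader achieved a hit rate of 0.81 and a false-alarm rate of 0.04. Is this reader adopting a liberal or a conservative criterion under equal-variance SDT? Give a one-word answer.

z(H) = 0.878, z(FA) = -1.751
c = −½·(z(H) + z(FA)) = 0.4365
c > 0 → conservative criterion (biased toward responding “no”).

conservative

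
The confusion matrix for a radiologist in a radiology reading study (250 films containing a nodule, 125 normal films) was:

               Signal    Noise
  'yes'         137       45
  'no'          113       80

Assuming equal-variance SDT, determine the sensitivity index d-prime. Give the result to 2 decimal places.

H = 137/250 = 0.5480
FA = 45/125 = 0.3600
z(0.5480) = 0.121, z(0.3600) = -0.358
d' = z(H) − z(FA) = 0.121 − (-0.358) = 0.479

d-prime = 0.48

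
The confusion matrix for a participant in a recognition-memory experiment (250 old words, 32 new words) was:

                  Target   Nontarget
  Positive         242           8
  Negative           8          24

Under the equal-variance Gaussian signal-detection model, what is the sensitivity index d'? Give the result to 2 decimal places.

d' = 2.53

H = 242/250 = 0.9680
FA = 8/32 = 0.2500
z(H) = z(0.9680) = 1.852
z(FA) = z(0.2500) = -0.674
d' = z(H) − z(FA) = 1.852 − (-0.674) = 2.526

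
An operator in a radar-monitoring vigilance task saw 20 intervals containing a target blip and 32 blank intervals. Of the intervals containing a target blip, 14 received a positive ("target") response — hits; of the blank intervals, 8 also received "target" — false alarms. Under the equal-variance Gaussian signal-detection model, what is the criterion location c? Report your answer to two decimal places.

c = 0.08

H = 14/20 = 0.7000
FA = 8/32 = 0.2500
z(H) = z(0.7000) = 0.524
z(FA) = z(0.2500) = -0.674
c = −½·[z(H) + z(FA)] = −0.5 × (0.524 + (-0.674)) = 0.075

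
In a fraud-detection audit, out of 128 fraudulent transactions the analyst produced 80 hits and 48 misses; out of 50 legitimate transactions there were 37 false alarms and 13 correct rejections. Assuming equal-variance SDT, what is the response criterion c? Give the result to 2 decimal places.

H = 80/128 = 0.6250
FA = 37/50 = 0.7400
Φ⁻¹(H) = 0.3186
Φ⁻¹(FA) = 0.6433
c = −½·[z(H) + z(FA)] = −0.5 × (0.3186 + 0.6433) = -0.48095

c = -0.48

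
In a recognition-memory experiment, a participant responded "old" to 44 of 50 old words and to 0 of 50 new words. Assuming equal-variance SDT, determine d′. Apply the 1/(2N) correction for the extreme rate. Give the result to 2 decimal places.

The false-alarm rate is 0/50 = 0, so apply the 1/(2N) correction: FA → 1/(2·50) = 0.01000.
z(H) = z(0.88000) = 1.175
z(FA) = z(0.01000) = -2.326
d' = 1.175 − (-2.326) = 3.501

d′ = 3.50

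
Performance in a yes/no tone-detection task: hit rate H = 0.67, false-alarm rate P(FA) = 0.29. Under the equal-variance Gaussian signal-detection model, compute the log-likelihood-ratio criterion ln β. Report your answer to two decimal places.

z(0.67) = 0.440, z(0.29) = -0.553
ln β = −½·[z(H)² − z(FA)²] = −0.5 × (0.194 − 0.306) = 0.056

ln β = 0.06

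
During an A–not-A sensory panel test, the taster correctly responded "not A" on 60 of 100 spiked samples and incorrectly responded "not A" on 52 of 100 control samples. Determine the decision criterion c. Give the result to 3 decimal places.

H = 60/100 = 0.6000
FA = 52/100 = 0.5200
Φ⁻¹(H) = Φ⁻¹(0.6000) = 0.2533
Φ⁻¹(FA) = Φ⁻¹(0.5200) = 0.0502
c = −½·[z(H) + z(FA)] = −0.5 × (0.2533 + 0.0502) = -0.15175
c < 0: the taster has a liberal response bias.

c = -0.152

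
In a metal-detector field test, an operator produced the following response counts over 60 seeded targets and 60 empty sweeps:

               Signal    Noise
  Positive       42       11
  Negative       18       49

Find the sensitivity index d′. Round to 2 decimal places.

d′ = 1.43

H = 42/60 = 0.7000
FA = 11/60 = 0.1833
z(H) = z(0.7000) = 0.524
z(FA) = z(0.1833) = -0.903
d' = z(H) − z(FA) = 0.524 − (-0.903) = 1.427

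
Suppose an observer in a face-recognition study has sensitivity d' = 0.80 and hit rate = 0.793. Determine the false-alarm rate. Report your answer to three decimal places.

false-alarm rate = 0.507

z(hit rate) = z(0.793) = 0.8169
z(FA) = z(H) − d' = 0.8169 − 0.80 = 0.0169
false-alarm rate = Φ(0.0169) = 0.5067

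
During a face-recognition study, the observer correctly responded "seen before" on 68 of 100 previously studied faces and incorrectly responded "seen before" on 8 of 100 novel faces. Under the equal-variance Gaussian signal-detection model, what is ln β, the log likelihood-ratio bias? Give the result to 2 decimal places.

ln β = 0.88

H = 68/100 = 0.6800
FA = 8/100 = 0.0800
Φ⁻¹(H) = Φ⁻¹(0.6800) = 0.468
Φ⁻¹(FA) = Φ⁻¹(0.0800) = -1.405
ln β = −½·[z(H)² − z(FA)²] = −0.5 × (0.219 − 1.974) = 0.8775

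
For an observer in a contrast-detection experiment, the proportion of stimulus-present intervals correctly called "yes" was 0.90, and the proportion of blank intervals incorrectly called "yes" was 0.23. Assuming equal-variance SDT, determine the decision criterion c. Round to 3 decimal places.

c = -0.271

z(0.90) = 1.2816, z(0.23) = -0.7388
c = −½·[z(H) + z(FA)] = −0.5 × (1.2816 + (-0.7388)) = -0.2714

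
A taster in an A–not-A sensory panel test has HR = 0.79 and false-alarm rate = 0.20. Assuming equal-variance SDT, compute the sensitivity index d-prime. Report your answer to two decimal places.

z(H) = z(0.79) = 0.806
z(FA) = z(0.20) = -0.842
d' = z(H) − z(FA) = 0.806 − (-0.842) = 1.648

d-prime = 1.65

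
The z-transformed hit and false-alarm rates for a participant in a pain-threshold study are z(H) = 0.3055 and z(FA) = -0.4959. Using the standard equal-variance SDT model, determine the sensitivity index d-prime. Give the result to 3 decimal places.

d-prime = 0.801

d' = z(H) − z(FA) = 0.3055 − (-0.4959) = 0.8014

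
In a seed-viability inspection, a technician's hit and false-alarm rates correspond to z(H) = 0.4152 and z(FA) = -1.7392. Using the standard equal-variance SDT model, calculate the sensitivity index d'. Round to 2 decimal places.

d' = 2.15

d' = z(H) − z(FA) = 0.4152 − (-1.7392) = 2.1544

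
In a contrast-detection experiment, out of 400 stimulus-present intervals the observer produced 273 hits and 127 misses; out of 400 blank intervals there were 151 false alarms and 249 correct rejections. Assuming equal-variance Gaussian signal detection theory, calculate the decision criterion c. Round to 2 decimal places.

c = -0.08

H = 273/400 = 0.6825
FA = 151/400 = 0.3775
z(H) = 0.475
z(FA) = -0.312
c = −½·[z(H) + z(FA)] = −0.5 × (0.475 + (-0.312)) = -0.0815
c < 0: the observer has a liberal response bias.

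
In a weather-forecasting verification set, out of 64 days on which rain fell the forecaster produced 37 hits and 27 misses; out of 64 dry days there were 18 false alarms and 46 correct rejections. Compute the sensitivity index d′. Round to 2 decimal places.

H = 37/64 = 0.5781
FA = 18/64 = 0.2812
z(H) = z(0.5781) = 0.197
z(FA) = z(0.2812) = -0.579
d' = z(H) − z(FA) = 0.197 − (-0.579) = 0.776

d′ = 0.78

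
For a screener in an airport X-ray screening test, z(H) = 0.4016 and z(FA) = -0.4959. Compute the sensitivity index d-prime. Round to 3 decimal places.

d-prime = 0.898

d' = z(H) − z(FA) = 0.4016 − (-0.4959) = 0.8975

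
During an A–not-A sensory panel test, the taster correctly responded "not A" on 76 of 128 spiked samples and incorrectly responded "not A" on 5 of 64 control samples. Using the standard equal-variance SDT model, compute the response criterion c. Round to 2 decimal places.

H = 76/128 = 0.5938
FA = 5/64 = 0.0781
z(H) = z(0.5938) = 0.237
z(FA) = z(0.0781) = -1.418
c = −½·[z(H) + z(FA)] = −0.5 × (0.237 + (-1.418)) = 0.5905

c = 0.59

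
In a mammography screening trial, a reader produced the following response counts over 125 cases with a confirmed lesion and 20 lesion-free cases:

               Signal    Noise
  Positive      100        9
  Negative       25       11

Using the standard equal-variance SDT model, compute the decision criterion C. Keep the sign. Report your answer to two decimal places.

C = -0.36

H = 100/125 = 0.8000
FA = 9/20 = 0.4500
Φ⁻¹(0.8000) = 0.8416, Φ⁻¹(0.4500) = -0.1257
c = −½·[z(H) + z(FA)] = −0.5 × (0.8416 + (-0.1257)) = -0.35795
c < 0: the reader has a liberal response bias.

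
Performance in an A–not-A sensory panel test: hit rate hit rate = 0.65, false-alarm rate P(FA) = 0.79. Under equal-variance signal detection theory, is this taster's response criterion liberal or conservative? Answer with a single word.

liberal

z(H) = 0.385, z(FA) = 0.806
c = −½·(z(H) + z(FA)) = -0.5955
c < 0 → liberal criterion (biased toward responding “yes”).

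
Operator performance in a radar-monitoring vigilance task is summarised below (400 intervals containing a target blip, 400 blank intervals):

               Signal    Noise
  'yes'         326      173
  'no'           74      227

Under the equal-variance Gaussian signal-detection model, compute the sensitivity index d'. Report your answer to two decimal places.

d' = 1.07

H = 326/400 = 0.8150
FA = 173/400 = 0.4325
z(0.8150) = 0.896, z(0.4325) = -0.170
d' = z(H) − z(FA) = 0.896 − (-0.170) = 1.066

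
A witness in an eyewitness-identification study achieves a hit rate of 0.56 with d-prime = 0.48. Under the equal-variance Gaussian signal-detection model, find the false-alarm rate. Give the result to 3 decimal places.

z(hit rate) = z(0.56) = 0.1510
z(FA) = z(H) − d' = 0.1510 − 0.48 = -0.3290
false-alarm rate = Φ(-0.3290) = 0.3711

false-alarm rate = 0.371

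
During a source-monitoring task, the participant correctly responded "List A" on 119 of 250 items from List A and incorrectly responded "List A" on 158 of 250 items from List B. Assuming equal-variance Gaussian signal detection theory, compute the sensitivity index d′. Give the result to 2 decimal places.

d′ = -0.40

H = 119/250 = 0.4760
FA = 158/250 = 0.6320
z(H) = z(0.4760) = -0.060
z(FA) = z(0.6320) = 0.337
d' = z(H) − z(FA) = -0.060 − 0.337 = -0.397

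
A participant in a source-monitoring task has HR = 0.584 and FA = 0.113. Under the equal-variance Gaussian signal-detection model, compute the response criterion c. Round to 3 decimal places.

c = 0.499

Φ⁻¹(H) = 0.2121
Φ⁻¹(FA) = -1.2107
c = −½·[z(H) + z(FA)] = −0.5 × (0.2121 + (-1.2107)) = 0.4993
c > 0: the participant has a conservative response bias.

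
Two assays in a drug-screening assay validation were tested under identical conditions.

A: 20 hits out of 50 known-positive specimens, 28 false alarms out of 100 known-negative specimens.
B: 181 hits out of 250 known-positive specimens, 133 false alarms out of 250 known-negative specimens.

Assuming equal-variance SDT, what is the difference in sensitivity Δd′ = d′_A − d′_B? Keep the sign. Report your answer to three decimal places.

A: z(0.4000) = -0.2533, z(0.2800) = -0.5828, d' = 0.3295
B: z(0.7240) = 0.5948, z(0.5320) = 0.0803, d' = 0.5145
Δd' = d'_A − d'_B = 0.3295 − 0.5145 = -0.1850
B has the higher sensitivity.

Δd′ = -0.185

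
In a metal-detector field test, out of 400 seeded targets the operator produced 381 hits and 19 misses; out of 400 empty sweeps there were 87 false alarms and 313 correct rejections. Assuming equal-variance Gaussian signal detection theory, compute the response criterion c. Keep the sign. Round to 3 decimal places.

c = -0.444

H = 381/400 = 0.9525
FA = 87/400 = 0.2175
z(0.9525) = 1.6696, z(0.2175) = -0.7807
c = −½·[z(H) + z(FA)] = −0.5 × (1.6696 + (-0.7807)) = -0.44445
c < 0: the operator has a liberal response bias.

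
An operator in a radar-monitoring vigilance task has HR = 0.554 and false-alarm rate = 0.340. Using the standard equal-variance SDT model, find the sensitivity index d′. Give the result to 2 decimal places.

d′ = 0.55

z(H) = z(0.554) = 0.1358
z(FA) = z(0.340) = -0.4125
d' = z(H) − z(FA) = 0.1358 − (-0.4125) = 0.5483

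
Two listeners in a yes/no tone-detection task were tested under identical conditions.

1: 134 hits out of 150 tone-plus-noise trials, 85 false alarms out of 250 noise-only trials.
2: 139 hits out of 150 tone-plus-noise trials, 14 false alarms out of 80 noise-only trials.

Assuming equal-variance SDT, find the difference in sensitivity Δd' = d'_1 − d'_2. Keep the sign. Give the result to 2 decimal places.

Δd' = -0.73

1: z(0.8933) = 1.244, z(0.3400) = -0.412, d' = 1.656
2: z(0.9267) = 1.452, z(0.1750) = -0.935, d' = 2.387
Δd' = d'_1 − d'_2 = 1.656 − 2.387 = -0.731
2 has the higher sensitivity.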